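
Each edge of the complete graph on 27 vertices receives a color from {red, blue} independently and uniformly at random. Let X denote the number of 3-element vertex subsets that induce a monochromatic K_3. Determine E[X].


Let X = Σ_S X_S over the C(27, 3) = 2925 subsets S of size 3, where X_S = 1 if the K_3 on S is monochromatic.
For a fixed S, the K_3 on S has C(3, 2) = 3 edges. P[all 3 edges red] = (1/2)^3, and likewise for blue, so P[monochromatic] = 2·(1/2)^3 = 2^{1 − 3} = 1/4.
By linearity of expectation: E[X] = C(27, 3) · 2^{1 − 3} = 2925 · 1/4 = 2925/4.
Numerically: E[X] ≈ 731.25000.

E[X] = C(27,3)·2^(1−C(3,2)) = 2925/4 ≈ 731.25000.


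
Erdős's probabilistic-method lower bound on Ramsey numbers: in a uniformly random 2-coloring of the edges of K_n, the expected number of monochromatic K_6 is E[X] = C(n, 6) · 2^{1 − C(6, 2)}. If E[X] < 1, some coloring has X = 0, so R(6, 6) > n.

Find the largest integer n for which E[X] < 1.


We need C(n, 6) · 2^{1 − 15} < 1, i.e. C(n, 6) < 2^{15 − 1} = 16384.
Check values of n near the boundary:
  n = 15: C(15, 6) = 5005; 5005 < 16384? YES
  n = 16: C(16, 6) = 8008; 8008 < 16384? YES
  n = 17: C(17, 6) = 12376; 12376 < 16384? YES
  n = 18: C(18, 6) = 18564; 18564 < 16384? NO
The largest n with C(n, 6) < 16384 is n = 17 (where E[X] = 1547/2048 ≈ 0.7554). Hence R(6, 6) > 17, i.e. R(6, 6) ≥ 18.

Largest n = 17; hence R(6, 6) > 17.


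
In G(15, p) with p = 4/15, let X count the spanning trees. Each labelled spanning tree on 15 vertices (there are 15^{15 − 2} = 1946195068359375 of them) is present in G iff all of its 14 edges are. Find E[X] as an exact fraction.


K_15 has 15^{15 − 2} = 1946195068359375 labelled spanning trees.
For each such spanning tree H, let X_H = 1 if all 14 edges of H are present in G. Then P[X_H = 1] = p^{14} = (4/15)^{14} = 268435456/29192926025390625.
By linearity of expectation: E[X] = Σ_H E[X_H] = 1946195068359375 · p^{14} = 1946195068359375 · 268435456/29192926025390625 = 268435456/15.
Numerically: E[X] ≈ 1.7896e+07.

E[X] = 1946195068359375 · (4/15)^{14} = 268435456/15 ≈ 1.7896e+07.


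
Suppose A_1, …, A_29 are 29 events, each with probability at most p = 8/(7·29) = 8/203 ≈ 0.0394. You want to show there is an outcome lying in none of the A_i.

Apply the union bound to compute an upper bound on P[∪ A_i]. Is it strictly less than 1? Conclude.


Union bound: P[∪_{i=1}^{29} A_i] ≤ Σ_i P[A_i] ≤ 29·p = 29·(8/203) = 8/7.
Numerically: 8/7 ≈ 1.1429.
Is 8/7 < 1? NO.
Since the bound 8/7 is ≥ 1, the union bound is uninformative here; it does NOT by itself certify existence.

29·p = 8/7 ≈ 1.1429; existence NOT certified by the union bound.


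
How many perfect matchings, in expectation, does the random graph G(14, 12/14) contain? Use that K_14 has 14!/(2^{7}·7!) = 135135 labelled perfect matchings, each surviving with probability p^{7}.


K_14 has 14!/(2^{7}·7!) = 135135 labelled perfect matchings.
For each such perfect matching H, let X_H = 1 if all 7 edges of H are present in G. Then P[X_H = 1] = p^{7} = (6/7)^{7} = 279936/823543.
Summing the indicators: E[X] = Σ_H E[X_H] = 135135 · p^{7} = 135135 · 279936/823543 = 5404164480/117649.
Numerically: E[X] ≈ 4.593e+04.

E[X] = 135135 · (6/7)^{7} = 5404164480/117649 ≈ 4.593e+04.


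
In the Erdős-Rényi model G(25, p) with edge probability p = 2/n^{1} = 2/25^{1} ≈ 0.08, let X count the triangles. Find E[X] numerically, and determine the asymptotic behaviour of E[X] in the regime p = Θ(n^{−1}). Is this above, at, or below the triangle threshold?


Number of potential triangles: C(25, 3) = 2300.
Each occurs with probability p³ ≈ (0.08)³ ≈ 5.120000e-04.
By linearity: E[X] = C(25, 3)·p³ ≈ 2300 · 5.120000e-04 ≈ 1.1776.
Here α = 1, so p = 2/n is exactly at the triangle threshold p ~ 1/n. Asymptotically E[X] → c³/6 = 2³/6 = 4/3 ≈ 1.3333, a bounded constant. In this regime the triangle count is asymptotically Poisson(c³/6).

E[X] ≈ 1.1776; in regime p = Θ(1/n^{1}) E[X] stays bounded (at the triangle threshold p ~ 1/n).


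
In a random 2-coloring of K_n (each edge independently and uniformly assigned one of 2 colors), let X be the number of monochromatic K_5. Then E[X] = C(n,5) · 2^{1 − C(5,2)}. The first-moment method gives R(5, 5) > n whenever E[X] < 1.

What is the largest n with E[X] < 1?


We need C(n, 5) · 2^{1 − 10} < 1, i.e. C(n, 5) < 2^{10 − 1} = 512.
Check values of n near the boundary:
  n = 8: C(8, 5) = 56; 56 < 512? YES
  n = 9: C(9, 5) = 126; 126 < 512? YES
  n = 10: C(10, 5) = 252; 252 < 512? YES
  n = 11: C(11, 5) = 462; 462 < 512? YES
  n = 12: C(12, 5) = 792; 792 < 512? NO
  n = 13: C(13, 5) = 1287; 1287 < 512? NO
  n = 14: C(14, 5) = 2002; 2002 < 512? NO
The largest n with C(n, 5) < 512 is n = 11 (where E[X] = 231/256 ≈ 0.902). Hence R(5, 5) > 11, i.e. R(5, 5) ≥ 12.

Largest n = 11; hence R(5, 5) > 11.


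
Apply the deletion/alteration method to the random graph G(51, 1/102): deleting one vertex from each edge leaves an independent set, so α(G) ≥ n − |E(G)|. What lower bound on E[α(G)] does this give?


E[|E(G)|] = C(51, 2)·p = 1275 · (1/102) = 25/2.
E[α(G)] ≥ n − E[|E(G)|] = 51 − 25/2 = 77/2.
Numerically: ≈ 38.500.
(This is only a lower bound; the true E[α(G)] may be larger.)

E[α(G)] ≥ 77/2 ≈ 38.500.


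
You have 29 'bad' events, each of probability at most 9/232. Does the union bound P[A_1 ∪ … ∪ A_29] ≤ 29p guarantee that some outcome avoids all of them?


Union bound: P[∪_{i=1}^{29} A_i] ≤ Σ_i P[A_i] ≤ 29·p = 29·(9/232) = 9/8.
Numerically: 9/8 ≈ 1.125.
Is 9/8 < 1? NO.
Since the bound 9/8 is ≥ 1, the union bound is uninformative here; it does NOT by itself certify existence.

29·p = 9/8 ≈ 1.125; existence NOT certified by the union bound.


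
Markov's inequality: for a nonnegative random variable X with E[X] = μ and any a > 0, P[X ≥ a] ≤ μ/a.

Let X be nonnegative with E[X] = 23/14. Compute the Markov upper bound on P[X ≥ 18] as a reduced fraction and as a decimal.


μ = E[X] = 23/14, a = 18.
Markov: P[X ≥ 18] ≤ μ/a = (23/14)/18 = 23/252.
Numerically: ≈ 0.09127.
(Since a = 18 > μ = 1.64286, the bound 23/252 is < 1 and informative.)

P[X ≥ 18] ≤ 23/252 ≈ 0.09127.


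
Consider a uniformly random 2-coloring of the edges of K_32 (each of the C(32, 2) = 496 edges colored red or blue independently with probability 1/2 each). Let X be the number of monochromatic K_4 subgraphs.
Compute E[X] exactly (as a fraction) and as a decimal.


Let X = Σ_S X_S over the C(32, 4) = 35960 subsets S of size 4, where X_S = 1 if the K_4 on S is monochromatic.
For a fixed S, the K_4 on S has C(4, 2) = 6 edges. P[all 6 edges red] = (1/2)^6, and likewise for blue, so P[monochromatic] = 2·(1/2)^6 = 2^{1 − 6} = 1/32.
By linearity of expectation: E[X] = C(32, 4) · 2^{1 − 6} = 35960 · 1/32 = 4495/4.
Numerically: E[X] ≈ 1123.750000.

E[X] = C(32,4)·2^(1−C(4,2)) = 4495/4 ≈ 1123.750000.


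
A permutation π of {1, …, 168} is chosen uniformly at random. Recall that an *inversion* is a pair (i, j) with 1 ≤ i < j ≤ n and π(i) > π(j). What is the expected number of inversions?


Write X = Σ X_I over the C(168, 2) = 14028 pairs i < j, with X_I the indicator of one inversion.
There are 14028 indicators.
For each fixed pair i < j, the values π(i) and π(j) are two distinct elements of {1, …, 168} in uniformly random order; by symmetry P[π(i) > π(j)] = 1/2.
By linearity: E[X] = 14028 · (1/2) = C(168, 2) · (1/2) = 14028/2 = 7014 ≈ 7014.0000.

E[X] = 7014 = 7014.0000.


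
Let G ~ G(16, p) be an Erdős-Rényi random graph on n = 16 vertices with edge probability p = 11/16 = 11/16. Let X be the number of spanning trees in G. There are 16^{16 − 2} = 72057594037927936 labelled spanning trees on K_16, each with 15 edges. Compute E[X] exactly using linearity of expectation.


K_16 has 16^{16 − 2} = 72057594037927936 labelled spanning trees.
For each such spanning tree H, let X_H = 1 if all 15 edges of H are present in G. Then P[X_H = 1] = p^{15} = (11/16)^{15} = 4177248169415651/1152921504606846976.
By linearity: E[X] = Σ_H E[X_H] = 72057594037927936 · p^{15} = 72057594037927936 · 4177248169415651/1152921504606846976 = 4177248169415651/16.
Numerically: E[X] ≈ 2.6108e+14.

E[X] = 72057594037927936 · (11/16)^{15} = 4177248169415651/16 ≈ 2.6108e+14.


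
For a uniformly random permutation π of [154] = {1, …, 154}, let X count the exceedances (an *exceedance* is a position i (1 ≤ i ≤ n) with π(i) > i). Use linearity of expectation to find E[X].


Write X = Σ_{i=1}^{154} X_i, where X_i = 1_{π(i) > i}.
For each fixed i, π(i) is uniform over {1, …, 154} (marginal of a uniform permutation), so P[π(i) > i] = (n − i)/n. Summing: Σ_{i=1}^{154} (n − i)/n = (0 + 1 + … + 153)/154 = 154(154 − 1)/(2·154) = (154 − 1)/2.
Hence E[X] = Σ_{i=1}^{154} (154 − i)/154 = 153/2 ≈ 76.500.

E[X] = 153/2 = 76.500.


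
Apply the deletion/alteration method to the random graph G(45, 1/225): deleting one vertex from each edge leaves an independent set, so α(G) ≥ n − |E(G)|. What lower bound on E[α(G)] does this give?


E[|E(G)|] = C(45, 2)·p = 990 · (1/225) = 22/5.
E[α(G)] ≥ n − E[|E(G)|] = 45 − 22/5 = 203/5.
Numerically: ≈ 40.6000.
(This is only a lower bound; the true E[α(G)] may be larger.)

E[α(G)] ≥ 203/5 ≈ 40.6000.


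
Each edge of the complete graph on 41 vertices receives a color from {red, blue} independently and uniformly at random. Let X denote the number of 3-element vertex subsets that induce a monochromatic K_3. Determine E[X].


Let X = Σ_S X_S over the C(41, 3) = 10660 subsets S of size 3, where X_S = 1 if the K_3 on S is monochromatic.
For a fixed S, the K_3 on S has C(3, 2) = 3 edges. P[all 3 edges red] = (1/2)^3, and likewise for blue, so P[monochromatic] = 2·(1/2)^3 = 2^{1 − 3} = 1/4.
Summing: E[X] = C(41, 3) · 2^{1 − 3} = 10660 · 1/4 = 2665.
Numerically: E[X] ≈ 2665.000.

E[X] = C(41,3)·2^(1−C(3,2)) = 2665 ≈ 2665.000.


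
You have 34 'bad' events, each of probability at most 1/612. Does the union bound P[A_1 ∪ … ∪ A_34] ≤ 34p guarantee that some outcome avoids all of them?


Union bound: P[∪_{i=1}^{34} A_i] ≤ Σ_i P[A_i] ≤ 34·p = 34·(1/612) = 1/18.
Numerically: 1/18 ≈ 0.055556.
Is 1/18 < 1? YES.
Since P[∪ A_i] ≤ 1/18 < 1, the complement has P[∩ A_i^c] ≥ 1 − 1/18 = 17/18 > 0, so some outcome avoids every A_i.

34·p = 1/18 ≈ 0.055556; existence CERTIFIED by the union bound.


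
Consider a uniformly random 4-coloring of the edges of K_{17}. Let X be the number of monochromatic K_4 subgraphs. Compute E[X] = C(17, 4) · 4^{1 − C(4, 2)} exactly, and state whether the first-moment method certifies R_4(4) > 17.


E[X] = C(17, 4) · 4^{1 − 6} = 2380 · 4^{−5} = 2380/1024.
As a reduced fraction: E[X] = 595/256 ≈ 2.3242188.
Is E[X] < 1? NO.
Since E[X] ≥ 1, the first-moment bound is inconclusive at n = 17; it does NOT by itself certify R_4(4) > 17.

E[X] = 595/256 ≈ 2.3242188; E[X] ≥ 1; first-moment method inconclusive here.


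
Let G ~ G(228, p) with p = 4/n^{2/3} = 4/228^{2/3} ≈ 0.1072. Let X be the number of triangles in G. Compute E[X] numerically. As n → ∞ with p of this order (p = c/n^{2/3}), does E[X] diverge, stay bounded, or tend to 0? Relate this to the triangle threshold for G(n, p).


Number of potential triangles: C(228, 3) = 1949476.
Each occurs with probability p³ ≈ (0.1072)³ ≈ 1.231148e-03.
By linearity: E[X] = C(228, 3)·p³ ≈ 1949476 · 1.231148e-03 ≈ 2400.0936.
Since α = 2/3 < 1, p = c/n^{2/3} ≫ 1/n is above the triangle threshold p ~ 1/n. Asymptotically E[X] ~ (c³/6)·n^{3(1−α)} = (4³/6)·n^{1} → ∞; triangles are abundant w.h.p.

E[X] ≈ 2400.0936; in regime p = Θ(1/n^{2/3}) E[X] diverges (above the triangle threshold p ~ 1/n).


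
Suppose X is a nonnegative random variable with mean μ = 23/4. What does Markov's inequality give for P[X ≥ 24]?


μ = E[X] = 23/4, a = 24.
Markov: P[X ≥ 24] ≤ μ/a = (23/4)/24 = 23/96.
Numerically: ≈ 0.23958.
(Since a = 24 > μ = 5.75000, the bound 23/96 is < 1 and informative.)

P[X ≥ 24] ≤ 23/96 ≈ 0.23958.


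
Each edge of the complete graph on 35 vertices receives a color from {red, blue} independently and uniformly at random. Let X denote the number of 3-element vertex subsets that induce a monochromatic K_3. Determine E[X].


Let X = Σ_S X_S over the C(35, 3) = 6545 subsets S of size 3, where X_S = 1 if the K_3 on S is monochromatic.
For a fixed S, the K_3 on S has C(3, 2) = 3 edges. P[all 3 edges red] = (1/2)^3, and likewise for blue, so P[monochromatic] = 2·(1/2)^3 = 2^{1 − 3} = 1/4.
By linearity: E[X] = C(35, 3) · 2^{1 − 3} = 6545 · 1/4 = 6545/4.
Numerically: E[X] ≈ 1636.2500.

E[X] = C(35,3)·2^(1−C(3,2)) = 6545/4 ≈ 1636.2500.


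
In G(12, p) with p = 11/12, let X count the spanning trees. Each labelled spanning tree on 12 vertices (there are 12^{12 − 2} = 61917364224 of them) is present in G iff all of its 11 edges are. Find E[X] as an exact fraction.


K_12 has 12^{12 − 2} = 61917364224 labelled spanning trees.
For each such spanning tree H, let X_H = 1 if all 11 edges of H are present in G. Then P[X_H = 1] = p^{11} = (11/12)^{11} = 285311670611/743008370688.
By linearity: E[X] = Σ_H E[X_H] = 61917364224 · p^{11} = 61917364224 · 285311670611/743008370688 = 285311670611/12.
Numerically: E[X] ≈ 2.3776e+10.

E[X] = 61917364224 · (11/12)^{11} = 285311670611/12 ≈ 2.3776e+10.


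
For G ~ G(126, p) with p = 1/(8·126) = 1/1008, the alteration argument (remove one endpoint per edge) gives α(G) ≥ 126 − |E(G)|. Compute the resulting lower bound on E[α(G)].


E[|E(G)|] = C(126, 2)·p = 7875 · (1/1008) = 125/16.
E[α(G)] ≥ n − E[|E(G)|] = 126 − 125/16 = 1891/16.
Numerically: ≈ 118.188.
(This is only a lower bound; the true E[α(G)] may be larger.)

E[α(G)] ≥ 1891/16 ≈ 118.188.


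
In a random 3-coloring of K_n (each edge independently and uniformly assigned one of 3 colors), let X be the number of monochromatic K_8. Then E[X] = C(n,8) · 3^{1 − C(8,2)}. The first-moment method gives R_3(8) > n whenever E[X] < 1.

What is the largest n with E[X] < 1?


We need C(n, 8) · 3^{1 − 28} < 1, i.e. C(n, 8) < 3^{28 − 1} = 7625597484987.
Check values of n near the boundary:
  n = 155: C(155, 8) = 6876747915675; 6876747915675 < 7625597484987? YES
  n = 156: C(156, 8) = 7248464019225; 7248464019225 < 7625597484987? YES
  n = 157: C(157, 8) = 7637643295425; 7637643295425 < 7625597484987? NO
  n = 158: C(158, 8) = 8044984271181; 8044984271181 < 7625597484987? NO
The largest n with C(n, 8) < 7625597484987 is n = 156 (where E[X] = 805384891025/847288609443 ≈ 0.9505). Hence R_3(8) > 156, i.e. R_3(8) ≥ 157.

Largest n = 156; hence R_3(8) > 156.


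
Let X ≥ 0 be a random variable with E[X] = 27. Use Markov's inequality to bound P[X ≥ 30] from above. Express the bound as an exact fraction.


μ = E[X] = 27, a = 30.
Markov: P[X ≥ 30] ≤ μ/a = (27)/30 = 9/10.
Numerically: ≈ 0.9000.
(Since a = 30 > μ = 27.0000, the bound 9/10 is < 1 and informative.)

P[X ≥ 30] ≤ 9/10 ≈ 0.9000.


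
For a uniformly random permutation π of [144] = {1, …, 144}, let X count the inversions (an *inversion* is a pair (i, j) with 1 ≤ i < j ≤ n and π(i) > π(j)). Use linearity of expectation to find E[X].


Write X = Σ X_I over the C(144, 2) = 10296 pairs i < j, with X_I the indicator of one inversion.
There are 10296 indicators.
For each fixed pair i < j, the values π(i) and π(j) are two distinct elements of {1, …, 144} in uniformly random order; by symmetry P[π(i) > π(j)] = 1/2.
By linearity: E[X] = 10296 · (1/2) = C(144, 2) · (1/2) = 10296/2 = 5148 ≈ 5148.000.

E[X] = 5148 = 5148.000.


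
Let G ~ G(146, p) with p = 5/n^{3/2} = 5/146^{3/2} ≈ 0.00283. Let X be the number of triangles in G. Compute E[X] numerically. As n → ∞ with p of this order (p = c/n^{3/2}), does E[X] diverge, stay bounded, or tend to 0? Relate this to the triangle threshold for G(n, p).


Number of potential triangles: C(146, 3) = 508080.
Each occurs with probability p³ ≈ (0.00283)³ ≈ 2.27679e-08.
By linearity: E[X] = C(146, 3)·p³ ≈ 508080 · 2.27679e-08 ≈ 0.012.
Since α = 3/2 > 1, p = c/n^{3/2} = o(1/n) is below the triangle threshold p ~ 1/n. Asymptotically E[X] ~ (c³/6)·n^{3(1−α)} = (5³/6)·n^{-1.5} → 0, so by Markov's inequality G has no triangles w.h.p.

E[X] ≈ 0.012; in regime p = Θ(1/n^{3/2}) E[X] tends to 0 (below the triangle threshold p ~ 1/n).


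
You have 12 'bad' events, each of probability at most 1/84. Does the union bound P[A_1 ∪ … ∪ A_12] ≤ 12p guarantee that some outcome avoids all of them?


Union bound: P[∪_{i=1}^{12} A_i] ≤ Σ_i P[A_i] ≤ 12·p = 12·(1/84) = 1/7.
Numerically: 1/7 ≈ 0.1428571.
Is 1/7 < 1? YES.
Since P[∪ A_i] ≤ 1/7 < 1, the complement has P[∩ A_i^c] ≥ 1 − 1/7 = 6/7 > 0, so some outcome avoids every A_i.

12·p = 1/7 ≈ 0.1428571; existence CERTIFIED by the union bound.


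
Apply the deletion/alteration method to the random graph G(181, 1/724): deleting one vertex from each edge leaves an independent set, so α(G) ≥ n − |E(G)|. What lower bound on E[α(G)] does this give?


E[|E(G)|] = C(181, 2)·p = 16290 · (1/724) = 45/2.
E[α(G)] ≥ n − E[|E(G)|] = 181 − 45/2 = 317/2.
Numerically: ≈ 158.500.
(This is only a lower bound; the true E[α(G)] may be larger.)

E[α(G)] ≥ 317/2 ≈ 158.500.


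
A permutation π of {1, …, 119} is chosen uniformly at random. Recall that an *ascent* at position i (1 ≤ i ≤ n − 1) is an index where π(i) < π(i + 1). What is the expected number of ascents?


Write X = Σ X_I over i = 1, …, 118, with X_I the indicator of one ascent.
There are 118 indicators.
For each fixed i, the pair (π(i), π(i+1)) is a uniformly random ordered pair of distinct values from {1, …, 119}; by symmetry P[π(i) < π(i+1)] = 1/2.
By linearity: E[X] = 118 · (1/2) = (119 − 1) · (1/2) = 59 ≈ 59.0000.

E[X] = 59 = 59.0000.


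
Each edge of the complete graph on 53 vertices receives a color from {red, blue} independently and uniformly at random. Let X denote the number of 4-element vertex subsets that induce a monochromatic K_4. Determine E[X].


Let X = Σ_S X_S over the C(53, 4) = 292825 subsets S of size 4, where X_S = 1 if the K_4 on S is monochromatic.
For a fixed S, the K_4 on S has C(4, 2) = 6 edges. P[all 6 edges red] = (1/2)^6, and likewise for blue, so P[monochromatic] = 2·(1/2)^6 = 2^{1 − 6} = 1/32.
By linearity of expectation: E[X] = C(53, 4) · 2^{1 − 6} = 292825 · 1/32 = 292825/32.
Numerically: E[X] ≈ 9150.781250.

E[X] = C(53,4)·2^(1−C(4,2)) = 292825/32 ≈ 9150.781250.


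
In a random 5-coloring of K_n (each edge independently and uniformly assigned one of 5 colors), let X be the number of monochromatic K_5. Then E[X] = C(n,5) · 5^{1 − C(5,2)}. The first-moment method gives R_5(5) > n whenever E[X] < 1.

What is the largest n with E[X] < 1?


We need C(n, 5) · 5^{1 − 10} < 1, i.e. C(n, 5) < 5^{10 − 1} = 1953125.
Check values of n near the boundary:
  n = 45: C(45, 5) = 1221759; 1221759 < 1953125? YES
  n = 46: C(46, 5) = 1370754; 1370754 < 1953125? YES
  n = 47: C(47, 5) = 1533939; 1533939 < 1953125? YES
  n = 48: C(48, 5) = 1712304; 1712304 < 1953125? YES
  n = 49: C(49, 5) = 1906884; 1906884 < 1953125? YES
  n = 50: C(50, 5) = 2118760; 2118760 < 1953125? NO
The largest n with C(n, 5) < 1953125 is n = 49 (where E[X] = 1906884/1953125 ≈ 0.976). Hence R_5(5) > 49, i.e. R_5(5) ≥ 50.

Largest n = 49; hence R_5(5) > 49.


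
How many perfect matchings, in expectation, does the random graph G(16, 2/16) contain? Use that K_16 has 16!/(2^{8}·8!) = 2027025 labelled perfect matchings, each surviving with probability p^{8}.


K_16 has 16!/(2^{8}·8!) = 2027025 labelled perfect matchings.
For each such perfect matching H, let X_H = 1 if all 8 edges of H are present in G. Then P[X_H = 1] = p^{8} = (1/8)^{8} = 1/16777216.
Summing the indicators: E[X] = Σ_H E[X_H] = 2027025 · p^{8} = 2027025 · 1/16777216 = 2027025/16777216.
Numerically: E[X] ≈ 0.121.

E[X] = 2027025 · (1/8)^{8} = 2027025/16777216 ≈ 0.121.


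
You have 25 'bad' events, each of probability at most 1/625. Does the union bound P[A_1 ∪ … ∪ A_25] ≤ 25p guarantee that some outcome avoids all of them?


Union bound: P[∪_{i=1}^{25} A_i] ≤ Σ_i P[A_i] ≤ 25·p = 25·(1/625) = 1/25.
Numerically: 1/25 ≈ 0.040000.
Is 1/25 < 1? YES.
Since P[∪ A_i] ≤ 1/25 < 1, the complement has P[∩ A_i^c] ≥ 1 − 1/25 = 24/25 > 0, so some outcome avoids every A_i.

25·p = 1/25 ≈ 0.040000; existence CERTIFIED by the union bound.


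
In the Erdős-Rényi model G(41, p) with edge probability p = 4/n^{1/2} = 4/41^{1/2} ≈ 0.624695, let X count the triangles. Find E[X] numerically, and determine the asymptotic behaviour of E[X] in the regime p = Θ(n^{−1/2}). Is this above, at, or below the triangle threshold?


Number of potential triangles: C(41, 3) = 10660.
Each occurs with probability p³ ≈ (0.624695)³ ≈ 2.43783433e-01.
By linearity: E[X] = C(41, 3)·p³ ≈ 10660 · 2.43783433e-01 ≈ 2598.731398.
Since α = 1/2 < 1, p = c/n^{1/2} ≫ 1/n is above the triangle threshold p ~ 1/n. Asymptotically E[X] ~ (c³/6)·n^{3(1−α)} = (4³/6)·n^{1.5} → ∞; triangles are abundant w.h.p.

E[X] ≈ 2598.731398; in regime p = Θ(1/n^{1/2}) E[X] diverges (above the triangle threshold p ~ 1/n).


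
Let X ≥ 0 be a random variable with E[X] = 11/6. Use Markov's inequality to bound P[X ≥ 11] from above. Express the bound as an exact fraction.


μ = E[X] = 11/6, a = 11.
Markov: P[X ≥ 11] ≤ μ/a = (11/6)/11 = 1/6.
Numerically: ≈ 0.16667.
(Since a = 11 > μ = 1.83333, the bound 1/6 is < 1 and informative.)

P[X ≥ 11] ≤ 1/6 ≈ 0.16667.


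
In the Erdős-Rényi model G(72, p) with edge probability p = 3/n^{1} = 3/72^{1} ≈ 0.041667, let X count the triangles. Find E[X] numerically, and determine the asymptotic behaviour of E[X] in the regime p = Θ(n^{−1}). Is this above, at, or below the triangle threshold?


Number of potential triangles: C(72, 3) = 59640.
Each occurs with probability p³ ≈ (0.041667)³ ≈ 7.2337963e-05.
By linearity: E[X] = C(72, 3)·p³ ≈ 59640 · 7.2337963e-05 ≈ 4.31424.
Here α = 1, so p = 3/n is exactly at the triangle threshold p ~ 1/n. Asymptotically E[X] → c³/6 = 3³/6 = 9/2 ≈ 4.50000, a bounded constant. In this regime the triangle count is asymptotically Poisson(c³/6).

E[X] ≈ 4.31424; in regime p = Θ(1/n^{1}) E[X] stays bounded (at the triangle threshold p ~ 1/n).


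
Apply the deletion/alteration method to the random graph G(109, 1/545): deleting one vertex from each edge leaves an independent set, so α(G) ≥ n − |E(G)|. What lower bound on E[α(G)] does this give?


E[|E(G)|] = C(109, 2)·p = 5886 · (1/545) = 54/5.
E[α(G)] ≥ n − E[|E(G)|] = 109 − 54/5 = 491/5.
Numerically: ≈ 98.200000.
(This is only a lower bound; the true E[α(G)] may be larger.)

E[α(G)] ≥ 491/5 ≈ 98.200000.


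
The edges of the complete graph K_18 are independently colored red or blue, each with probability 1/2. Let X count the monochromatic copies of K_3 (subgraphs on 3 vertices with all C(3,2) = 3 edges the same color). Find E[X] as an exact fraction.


Let X = Σ_S X_S over the C(18, 3) = 816 subsets S of size 3, where X_S = 1 if the K_3 on S is monochromatic.
For a fixed S, the K_3 on S has C(3, 2) = 3 edges. P[all 3 edges red] = (1/2)^3, and likewise for blue, so P[monochromatic] = 2·(1/2)^3 = 2^{1 − 3} = 1/4.
By linearity of expectation: E[X] = C(18, 3) · 2^{1 − 3} = 816 · 1/4 = 204.
Numerically: E[X] ≈ 204.00000.

E[X] = C(18,3)·2^(1−C(3,2)) = 204 ≈ 204.00000.


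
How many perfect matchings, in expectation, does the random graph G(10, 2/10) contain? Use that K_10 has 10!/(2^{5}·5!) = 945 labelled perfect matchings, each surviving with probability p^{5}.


K_10 has 10!/(2^{5}·5!) = 945 labelled perfect matchings.
For each such perfect matching H, let X_H = 1 if all 5 edges of H are present in G. Then P[X_H = 1] = p^{5} = (1/5)^{5} = 1/3125.
By linearity: E[X] = Σ_H E[X_H] = 945 · p^{5} = 945 · 1/3125 = 189/625.
Numerically: E[X] ≈ 0.3024.

E[X] = 945 · (1/5)^{5} = 189/625 ≈ 0.3024.


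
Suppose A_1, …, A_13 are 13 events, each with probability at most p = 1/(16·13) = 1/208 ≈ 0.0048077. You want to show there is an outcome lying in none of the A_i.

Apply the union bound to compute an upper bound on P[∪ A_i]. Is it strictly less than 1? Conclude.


Union bound: P[∪_{i=1}^{13} A_i] ≤ Σ_i P[A_i] ≤ 13·p = 13·(1/208) = 1/16.
Numerically: 1/16 ≈ 0.0625000.
Is 1/16 < 1? YES.
Since P[∪ A_i] ≤ 1/16 < 1, the complement has P[∩ A_i^c] ≥ 1 − 1/16 = 15/16 > 0, so some outcome avoids every A_i.

13·p = 1/16 ≈ 0.0625000; existence CERTIFIED by the union bound.


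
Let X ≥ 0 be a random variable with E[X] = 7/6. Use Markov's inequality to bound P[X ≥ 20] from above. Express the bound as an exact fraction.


μ = E[X] = 7/6, a = 20.
Markov: P[X ≥ 20] ≤ μ/a = (7/6)/20 = 7/120.
Numerically: ≈ 0.058.
(Since a = 20 > μ = 1.167, the bound 7/120 is < 1 and informative.)

P[X ≥ 20] ≤ 7/120 ≈ 0.058.


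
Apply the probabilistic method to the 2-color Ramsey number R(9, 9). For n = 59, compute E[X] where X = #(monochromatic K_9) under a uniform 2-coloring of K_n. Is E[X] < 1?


E[X] = C(59, 9) · 2^{1 − 36} = 12565671261 · 2^{−35} = 12565671261/34359738368.
As a reduced fraction: E[X] = 12565671261/34359738368 ≈ 0.366.
Is E[X] < 1? YES.
Since E[X] < 1, there exists a 2-coloring of K_{59} with no monochromatic K_9; hence R(9, 9) > 59.

E[X] = 12565671261/34359738368 ≈ 0.366; E[X] < 1, so R(9, 9) > 59.


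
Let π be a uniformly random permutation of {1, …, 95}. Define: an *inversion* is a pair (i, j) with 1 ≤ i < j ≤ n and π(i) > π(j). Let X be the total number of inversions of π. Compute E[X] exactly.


Write X = Σ X_I over the C(95, 2) = 4465 pairs i < j, with X_I the indicator of one inversion.
There are 4465 indicators.
For each fixed pair i < j, the values π(i) and π(j) are two distinct elements of {1, …, 95} in uniformly random order; by symmetry P[π(i) > π(j)] = 1/2.
By linearity: E[X] = 4465 · (1/2) = C(95, 2) · (1/2) = 4465/2 = 4465/2 ≈ 2232.50000.

E[X] = 4465/2 = 2232.50000.


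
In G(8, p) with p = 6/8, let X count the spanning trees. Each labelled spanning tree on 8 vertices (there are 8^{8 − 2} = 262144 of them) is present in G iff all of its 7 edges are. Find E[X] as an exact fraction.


K_8 has 8^{8 − 2} = 262144 labelled spanning trees.
For each such spanning tree H, let X_H = 1 if all 7 edges of H are present in G. Then P[X_H = 1] = p^{7} = (3/4)^{7} = 2187/16384.
By linearity of expectation: E[X] = Σ_H E[X_H] = 262144 · p^{7} = 262144 · 2187/16384 = 34992.
Numerically: E[X] ≈ 3.499e+04.

E[X] = 262144 · (3/4)^{7} = 34992 ≈ 3.499e+04.


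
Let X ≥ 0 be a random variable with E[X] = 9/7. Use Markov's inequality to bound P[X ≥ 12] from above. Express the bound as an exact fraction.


μ = E[X] = 9/7, a = 12.
Markov: P[X ≥ 12] ≤ μ/a = (9/7)/12 = 3/28.
Numerically: ≈ 0.10714.
(Since a = 12 > μ = 1.28571, the bound 3/28 is < 1 and informative.)

P[X ≥ 12] ≤ 3/28 ≈ 0.10714.


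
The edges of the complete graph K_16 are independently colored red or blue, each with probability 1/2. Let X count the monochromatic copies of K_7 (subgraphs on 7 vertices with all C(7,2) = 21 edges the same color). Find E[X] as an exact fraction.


Let X = Σ_S X_S over the C(16, 7) = 11440 subsets S of size 7, where X_S = 1 if the K_7 on S is monochromatic.
For a fixed S, the K_7 on S has C(7, 2) = 21 edges. P[all 21 edges red] = (1/2)^21, and likewise for blue, so P[monochromatic] = 2·(1/2)^21 = 2^{1 − 21} = 1/1048576.
By linearity: E[X] = C(16, 7) · 2^{1 − 21} = 11440 · 1/1048576 = 715/65536.
Numerically: E[X] ≈ 0.01091.

E[X] = C(16,7)·2^(1−C(7,2)) = 715/65536 ≈ 0.01091.


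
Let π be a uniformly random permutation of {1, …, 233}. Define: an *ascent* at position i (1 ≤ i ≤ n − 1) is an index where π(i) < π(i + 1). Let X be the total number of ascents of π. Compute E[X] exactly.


Write X = Σ X_I over i = 1, …, 232, with X_I the indicator of one ascent.
There are 232 indicators.
For each fixed i, the pair (π(i), π(i+1)) is a uniformly random ordered pair of distinct values from {1, …, 233}; by symmetry P[π(i) < π(i+1)] = 1/2.
By linearity: E[X] = 232 · (1/2) = (233 − 1) · (1/2) = 116 ≈ 116.000.

E[X] = 116 = 116.000.


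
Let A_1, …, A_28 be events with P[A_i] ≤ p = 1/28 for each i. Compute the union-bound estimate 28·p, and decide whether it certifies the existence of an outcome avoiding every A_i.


Union bound: P[∪_{i=1}^{28} A_i] ≤ Σ_i P[A_i] ≤ 28·p = 28·(1/28) = 1.
Numerically: 1 ≈ 1.000000.
Is 1 < 1? NO.
Since the bound 1 is ≥ 1, the union bound is uninformative here; it does NOT by itself certify existence.

28·p = 1 ≈ 1.000000; existence NOT certified by the union bound.


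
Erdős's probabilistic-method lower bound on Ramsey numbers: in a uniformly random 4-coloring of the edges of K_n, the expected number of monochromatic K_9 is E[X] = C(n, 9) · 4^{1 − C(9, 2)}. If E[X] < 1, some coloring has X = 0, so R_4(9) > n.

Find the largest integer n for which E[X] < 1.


We need C(n, 9) · 4^{1 − 36} < 1, i.e. C(n, 9) < 4^{36 − 1} = 1180591620717411303424.
Check values of n near the boundary:
  n = 909: C(909, 9) = 1122169012923711463931; 1122169012923711463931 < 1180591620717411303424? YES
  n = 910: C(910, 9) = 1133378248346922788210; 1133378248346922788210 < 1180591620717411303424? YES
  n = 911: C(911, 9) = 1144686900492291197405; 1144686900492291197405 < 1180591620717411303424? YES
  n = 912: C(912, 9) = 1156095740032081475120; 1156095740032081475120 < 1180591620717411303424? YES
  n = 913: C(913, 9) = 1167605542753639808390; 1167605542753639808390 < 1180591620717411303424? YES
  n = 914: C(914, 9) = 1179217089587653905932; 1179217089587653905932 < 1180591620717411303424? YES
  n = 915: C(915, 9) = 1190931166636537885130; 1190931166636537885130 < 1180591620717411303424? NO
  n = 916: C(916, 9) = 1202748565202942340440; 1202748565202942340440 < 1180591620717411303424? NO
The largest n with C(n, 9) < 1180591620717411303424 is n = 914 (where E[X] = 294804272396913476483/295147905179352825856 ≈ 0.999). Hence R_4(9) > 914, i.e. R_4(9) ≥ 915.

Largest n = 914; hence R_4(9) > 914.


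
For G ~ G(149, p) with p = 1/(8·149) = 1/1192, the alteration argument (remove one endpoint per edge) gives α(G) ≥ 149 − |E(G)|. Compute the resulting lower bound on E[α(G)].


E[|E(G)|] = C(149, 2)·p = 11026 · (1/1192) = 37/4.
E[α(G)] ≥ n − E[|E(G)|] = 149 − 37/4 = 559/4.
Numerically: ≈ 139.750.
(This is only a lower bound; the true E[α(G)] may be larger.)

E[α(G)] ≥ 559/4 ≈ 139.750.


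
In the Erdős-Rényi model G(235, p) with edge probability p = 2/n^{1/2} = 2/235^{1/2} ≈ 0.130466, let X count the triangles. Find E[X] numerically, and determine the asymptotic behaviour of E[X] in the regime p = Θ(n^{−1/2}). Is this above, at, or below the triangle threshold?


Number of potential triangles: C(235, 3) = 2135445.
Each occurs with probability p³ ≈ (0.130466)³ ≈ 2.22069131e-03.
By linearity: E[X] = C(235, 3)·p³ ≈ 2135445 · 2.22069131e-03 ≈ 4742.164160.
Since α = 1/2 < 1, p = c/n^{1/2} ≫ 1/n is above the triangle threshold p ~ 1/n. Asymptotically E[X] ~ (c³/6)·n^{3(1−α)} = (2³/6)·n^{1.5} → ∞; triangles are abundant w.h.p.

E[X] ≈ 4742.164160; in regime p = Θ(1/n^{1/2}) E[X] diverges (above the triangle threshold p ~ 1/n).


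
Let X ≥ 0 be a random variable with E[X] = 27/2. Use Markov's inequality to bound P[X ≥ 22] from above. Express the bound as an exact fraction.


μ = E[X] = 27/2, a = 22.
Markov: P[X ≥ 22] ≤ μ/a = (27/2)/22 = 27/44.
Numerically: ≈ 0.614.
(Since a = 22 > μ = 13.500, the bound 27/44 is < 1 and informative.)

P[X ≥ 22] ≤ 27/44 ≈ 0.614.


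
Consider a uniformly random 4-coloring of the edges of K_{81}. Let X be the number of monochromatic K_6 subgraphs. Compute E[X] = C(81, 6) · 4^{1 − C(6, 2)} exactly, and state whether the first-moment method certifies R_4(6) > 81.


E[X] = C(81, 6) · 4^{1 − 15} = 324540216 · 4^{−14} = 324540216/268435456.
As a reduced fraction: E[X] = 40567527/33554432 ≈ 1.2090065.
Is E[X] < 1? NO.
Since E[X] ≥ 1, the first-moment bound is inconclusive at n = 81; it does NOT by itself certify R_4(6) > 81.

E[X] = 40567527/33554432 ≈ 1.2090065; E[X] ≥ 1; first-moment method inconclusive here.


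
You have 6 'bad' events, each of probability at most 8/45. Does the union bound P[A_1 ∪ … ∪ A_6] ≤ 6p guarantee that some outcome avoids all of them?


Union bound: P[∪_{i=1}^{6} A_i] ≤ Σ_i P[A_i] ≤ 6·p = 6·(8/45) = 16/15.
Numerically: 16/15 ≈ 1.0666667.
Is 16/15 < 1? NO.
Since the bound 16/15 is ≥ 1, the union bound is uninformative here; it does NOT by itself certify existence.

6·p = 16/15 ≈ 1.0666667; existence NOT certified by the union bound.


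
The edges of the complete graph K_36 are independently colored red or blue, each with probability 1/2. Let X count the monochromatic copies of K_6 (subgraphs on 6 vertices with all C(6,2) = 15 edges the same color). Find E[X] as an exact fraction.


Let X = Σ_S X_S over the C(36, 6) = 1947792 subsets S of size 6, where X_S = 1 if the K_6 on S is monochromatic.
For a fixed S, the K_6 on S has C(6, 2) = 15 edges. P[all 15 edges red] = (1/2)^15, and likewise for blue, so P[monochromatic] = 2·(1/2)^15 = 2^{1 − 15} = 1/16384.
Summing: E[X] = C(36, 6) · 2^{1 − 15} = 1947792 · 1/16384 = 121737/1024.
Numerically: E[X] ≈ 118.88379.

E[X] = C(36,6)·2^(1−C(6,2)) = 121737/1024 ≈ 118.88379.


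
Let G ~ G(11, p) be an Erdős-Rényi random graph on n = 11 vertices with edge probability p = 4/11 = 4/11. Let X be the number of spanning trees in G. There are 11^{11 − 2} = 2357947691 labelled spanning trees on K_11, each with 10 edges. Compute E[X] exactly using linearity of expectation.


K_11 has 11^{11 − 2} = 2357947691 labelled spanning trees.
For each such spanning tree H, let X_H = 1 if all 10 edges of H are present in G. Then P[X_H = 1] = p^{10} = (4/11)^{10} = 1048576/25937424601.
Summing the indicators: E[X] = Σ_H E[X_H] = 2357947691 · p^{10} = 2357947691 · 1048576/25937424601 = 1048576/11.
Numerically: E[X] ≈ 9.53e+04.

E[X] = 2357947691 · (4/11)^{10} = 1048576/11 ≈ 9.53e+04.


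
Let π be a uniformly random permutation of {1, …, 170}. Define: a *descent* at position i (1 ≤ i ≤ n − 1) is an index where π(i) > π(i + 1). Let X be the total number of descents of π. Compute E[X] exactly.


Write X = Σ X_I over i = 1, …, 169, with X_I the indicator of one descent.
There are 169 indicators.
For each fixed i, the pair (π(i), π(i+1)) is a uniformly random ordered pair of distinct values from {1, …, 170}; by symmetry P[π(i) > π(i+1)] = 1/2.
By linearity: E[X] = 169 · (1/2) = (170 − 1) · (1/2) = 169/2 ≈ 84.50000.

E[X] = 169/2 = 84.50000.


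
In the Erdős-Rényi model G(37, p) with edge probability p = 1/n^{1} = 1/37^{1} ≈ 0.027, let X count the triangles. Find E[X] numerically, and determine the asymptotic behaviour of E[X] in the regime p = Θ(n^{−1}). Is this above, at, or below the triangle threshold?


Number of potential triangles: C(37, 3) = 7770.
Each occurs with probability p³ ≈ (0.027)³ ≈ 1.97422e-05.
By linearity: E[X] = C(37, 3)·p³ ≈ 7770 · 1.97422e-05 ≈ 0.153.
Here α = 1, so p = 1/n is exactly at the triangle threshold p ~ 1/n. Asymptotically E[X] → c³/6 = 1³/6 = 1/6 ≈ 0.167, a bounded constant. In this regime the triangle count is asymptotically Poisson(c³/6).

E[X] ≈ 0.153; in regime p = Θ(1/n^{1}) E[X] stays bounded (at the triangle threshold p ~ 1/n).


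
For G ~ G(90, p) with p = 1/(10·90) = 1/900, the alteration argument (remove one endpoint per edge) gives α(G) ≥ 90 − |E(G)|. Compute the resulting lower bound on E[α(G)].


E[|E(G)|] = C(90, 2)·p = 4005 · (1/900) = 89/20.
E[α(G)] ≥ n − E[|E(G)|] = 90 − 89/20 = 1711/20.
Numerically: ≈ 85.5500.
(This is only a lower bound; the true E[α(G)] may be larger.)

E[α(G)] ≥ 1711/20 ≈ 85.5500.


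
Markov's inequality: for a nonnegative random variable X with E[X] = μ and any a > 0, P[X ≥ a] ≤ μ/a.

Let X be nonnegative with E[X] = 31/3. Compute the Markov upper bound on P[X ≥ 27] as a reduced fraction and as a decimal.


μ = E[X] = 31/3, a = 27.
Markov: P[X ≥ 27] ≤ μ/a = (31/3)/27 = 31/81.
Numerically: ≈ 0.382716.
(Since a = 27 > μ = 10.333333, the bound 31/81 is < 1 and informative.)

P[X ≥ 27] ≤ 31/81 ≈ 0.382716.


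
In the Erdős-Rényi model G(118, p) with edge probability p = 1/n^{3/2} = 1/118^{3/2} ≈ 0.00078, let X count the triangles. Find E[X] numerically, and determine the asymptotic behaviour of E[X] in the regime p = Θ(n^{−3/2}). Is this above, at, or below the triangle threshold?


Number of potential triangles: C(118, 3) = 266916.
Each occurs with probability p³ ≈ (0.00078)³ ≈ 4.74822e-10.
By linearity: E[X] = C(118, 3)·p³ ≈ 266916 · 4.74822e-10 ≈ 0.000.
Since α = 3/2 > 1, p = c/n^{3/2} = o(1/n) is below the triangle threshold p ~ 1/n. Asymptotically E[X] ~ (c³/6)·n^{3(1−α)} = (1³/6)·n^{-1.5} → 0, so by Markov's inequality G has no triangles w.h.p.

E[X] ≈ 0.000; in regime p = Θ(1/n^{3/2}) E[X] tends to 0 (below the triangle threshold p ~ 1/n).


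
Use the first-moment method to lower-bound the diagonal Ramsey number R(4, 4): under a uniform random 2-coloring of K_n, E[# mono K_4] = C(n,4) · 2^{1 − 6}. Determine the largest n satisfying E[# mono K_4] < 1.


We need C(n, 4) · 2^{1 − 6} < 1, i.e. C(n, 4) < 2^{6 − 1} = 32.
Check values of n near the boundary:
  n = 4: C(4, 4) = 1; 1 < 32? YES
  n = 5: C(5, 4) = 5; 5 < 32? YES
  n = 6: C(6, 4) = 15; 15 < 32? YES
  n = 7: C(7, 4) = 35; 35 < 32? NO
The largest n with C(n, 4) < 32 is n = 6 (where E[X] = 15/32 ≈ 0.469). Hence R(4, 4) > 6, i.e. R(4, 4) ≥ 7.

Largest n = 6; hence R(4, 4) > 6.


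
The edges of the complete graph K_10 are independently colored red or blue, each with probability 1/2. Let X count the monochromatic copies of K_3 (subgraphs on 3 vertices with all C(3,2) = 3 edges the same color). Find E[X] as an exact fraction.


Let X = Σ_S X_S over the C(10, 3) = 120 subsets S of size 3, where X_S = 1 if the K_3 on S is monochromatic.
For a fixed S, the K_3 on S has C(3, 2) = 3 edges. P[all 3 edges red] = (1/2)^3, and likewise for blue, so P[monochromatic] = 2·(1/2)^3 = 2^{1 − 3} = 1/4.
Summing: E[X] = C(10, 3) · 2^{1 − 3} = 120 · 1/4 = 30.
Numerically: E[X] ≈ 30.000000.

E[X] = C(10,3)·2^(1−C(3,2)) = 30 ≈ 30.000000.


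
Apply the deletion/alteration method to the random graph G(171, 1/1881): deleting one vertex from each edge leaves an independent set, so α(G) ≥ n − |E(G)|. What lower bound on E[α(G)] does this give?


E[|E(G)|] = C(171, 2)·p = 14535 · (1/1881) = 85/11.
E[α(G)] ≥ n − E[|E(G)|] = 171 − 85/11 = 1796/11.
Numerically: ≈ 163.272727.
(This is only a lower bound; the true E[α(G)] may be larger.)

E[α(G)] ≥ 1796/11 ≈ 163.272727.


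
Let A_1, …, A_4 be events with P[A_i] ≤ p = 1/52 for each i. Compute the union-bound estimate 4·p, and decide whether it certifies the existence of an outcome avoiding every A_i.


Union bound: P[∪_{i=1}^{4} A_i] ≤ Σ_i P[A_i] ≤ 4·p = 4·(1/52) = 1/13.
Numerically: 1/13 ≈ 0.0769.
Is 1/13 < 1? YES.
Since P[∪ A_i] ≤ 1/13 < 1, the complement has P[∩ A_i^c] ≥ 1 − 1/13 = 12/13 > 0, so some outcome avoids every A_i.

4·p = 1/13 ≈ 0.0769; existence CERTIFIED by the union bound.


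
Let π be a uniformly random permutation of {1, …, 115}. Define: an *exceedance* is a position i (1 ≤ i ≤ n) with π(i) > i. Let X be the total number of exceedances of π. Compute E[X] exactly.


Write X = Σ_{i=1}^{115} X_i, where X_i = 1_{π(i) > i}.
For each fixed i, π(i) is uniform over {1, …, 115} (marginal of a uniform permutation), so P[π(i) > i] = (n − i)/n. Summing: Σ_{i=1}^{115} (n − i)/n = (0 + 1 + … + 114)/115 = 115(115 − 1)/(2·115) = (115 − 1)/2.
Hence E[X] = Σ_{i=1}^{115} (115 − i)/115 = 57 ≈ 57.000000.

E[X] = 57 = 57.000000.
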